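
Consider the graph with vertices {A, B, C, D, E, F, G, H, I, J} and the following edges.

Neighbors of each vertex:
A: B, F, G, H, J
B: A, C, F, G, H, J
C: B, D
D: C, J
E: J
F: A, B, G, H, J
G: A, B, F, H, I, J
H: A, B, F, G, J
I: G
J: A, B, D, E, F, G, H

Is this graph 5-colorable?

No

A, B, F, G, H, J are pairwise adjacent (a clique of size 6), so at least 6 colors are needed.
So 5 colors are not enough.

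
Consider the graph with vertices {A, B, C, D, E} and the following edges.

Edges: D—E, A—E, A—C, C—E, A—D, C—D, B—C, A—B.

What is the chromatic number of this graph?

4

A, C, D, E are mutually adjacent (a clique of size 4), so at least 4 colors are needed.
A valid assignment using 4 colors: A=1, B=3, C=2, D=4, E=3. Each edge has distinct colors on its endpoints.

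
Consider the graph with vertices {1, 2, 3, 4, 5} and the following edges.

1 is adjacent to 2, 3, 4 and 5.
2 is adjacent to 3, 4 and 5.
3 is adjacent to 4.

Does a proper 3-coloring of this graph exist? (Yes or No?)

1, 2, 3, 4 are mutually adjacent (a clique of size 4), so at least 4 colors are needed.
So 3 colors are not enough.

No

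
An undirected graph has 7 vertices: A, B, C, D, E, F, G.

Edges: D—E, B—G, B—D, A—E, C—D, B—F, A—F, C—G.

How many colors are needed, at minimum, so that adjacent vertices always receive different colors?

The cycle B-F-A-E-D-B has odd length 5, so it cannot be 2-colored; at least 3 colors are needed.
One proper 3-coloring: A=1, B=1, C=1, D=2, E=3, F=2, G=2. Each edge has distinct colors on its endpoints.

3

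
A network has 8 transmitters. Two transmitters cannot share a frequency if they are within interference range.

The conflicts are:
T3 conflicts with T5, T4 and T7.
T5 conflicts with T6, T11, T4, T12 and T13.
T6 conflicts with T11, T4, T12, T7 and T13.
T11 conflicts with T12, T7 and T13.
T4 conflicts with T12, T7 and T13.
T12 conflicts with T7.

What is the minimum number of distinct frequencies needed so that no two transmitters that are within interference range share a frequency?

4

T6, T4, T12, T7 are mutually in conflict, so at least 4 frequencies are needed.
A valid assignment using 4 frequencies: T3=3, T5=2, T6=3, T11=1, T4=1, T12=4, T7=2, T13=4. Each listed conflict is separated.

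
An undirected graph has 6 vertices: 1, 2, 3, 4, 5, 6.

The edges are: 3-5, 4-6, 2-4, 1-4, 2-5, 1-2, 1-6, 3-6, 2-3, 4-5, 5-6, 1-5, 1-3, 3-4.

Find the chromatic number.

5

1, 3, 4, 5, 6 form a clique, so at least 5 colors are needed.
5 colors suffice: 1=blue, 2=purple, 3=green, 4=yellow, 5=red, 6=purple. No two adjacent vertices share a color.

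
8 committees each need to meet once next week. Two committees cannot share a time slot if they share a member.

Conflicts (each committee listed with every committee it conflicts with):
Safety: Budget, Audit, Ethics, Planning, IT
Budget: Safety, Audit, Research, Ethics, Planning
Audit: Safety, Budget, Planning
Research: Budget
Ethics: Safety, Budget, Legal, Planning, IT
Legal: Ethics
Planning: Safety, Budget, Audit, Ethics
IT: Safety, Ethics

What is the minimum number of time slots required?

Safety, Budget, Audit, Planning pairwise conflict, so at least 4 time slots are needed.
A valid assignment using 4 time slots: Safety=2, Budget=1, Audit=3, Research=2, Ethics=3, Legal=1, Planning=4, IT=1. Every pair that conflicts lands in different time slots.

4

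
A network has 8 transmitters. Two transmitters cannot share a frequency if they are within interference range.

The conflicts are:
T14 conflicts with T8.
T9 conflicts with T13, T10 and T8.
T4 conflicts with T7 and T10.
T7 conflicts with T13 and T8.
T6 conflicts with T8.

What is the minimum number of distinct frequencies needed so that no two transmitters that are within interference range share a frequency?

3

The cycle T7-T8-T9-T10-T4-T7 has odd length 5, so it cannot be 2-colored; at least 3 frequencies are needed.
3 frequencies suffice: frequency 1 → {T4, T13, T8}; frequency 2 → {T14, T9, T7, T6}; frequency 3 → {T10}. Every pair that conflicts lands in different frequencies.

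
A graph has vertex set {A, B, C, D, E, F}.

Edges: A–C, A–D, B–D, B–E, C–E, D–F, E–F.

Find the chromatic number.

3

The cycle D-A-C-E-B-D has odd length 5, so it cannot be 2-colored; at least 3 colors are needed.
A valid assignment using 3 colors: A=green, B=blue, C=blue, D=red, E=red, F=blue. Every edge joins two different colors.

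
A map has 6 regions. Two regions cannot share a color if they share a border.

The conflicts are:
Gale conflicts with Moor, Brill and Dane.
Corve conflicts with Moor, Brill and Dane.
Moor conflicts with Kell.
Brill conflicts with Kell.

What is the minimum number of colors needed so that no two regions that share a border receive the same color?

Corve and Dane conflict, so at least 2 colors are needed.
2 colors suffice: Gale=2, Corve=2, Moor=1, Brill=1, Kell=2, Dane=1. Each listed conflict is separated.

2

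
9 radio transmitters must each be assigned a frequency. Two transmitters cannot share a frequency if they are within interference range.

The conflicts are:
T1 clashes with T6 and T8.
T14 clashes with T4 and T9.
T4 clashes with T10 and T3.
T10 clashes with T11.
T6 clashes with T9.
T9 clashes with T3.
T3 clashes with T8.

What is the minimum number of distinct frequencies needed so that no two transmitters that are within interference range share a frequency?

3

The cycle T8-T1-T6-T9-T3-T8 has odd length 5, so it cannot be 2-colored; at least 3 frequencies are needed.
3 frequencies suffice: frequency 1 → {T4, T9, T11, T8}; frequency 2 → {T14, T10, T6, T3}; frequency 3 → {T1}. Every pair that conflicts lands in different frequencies.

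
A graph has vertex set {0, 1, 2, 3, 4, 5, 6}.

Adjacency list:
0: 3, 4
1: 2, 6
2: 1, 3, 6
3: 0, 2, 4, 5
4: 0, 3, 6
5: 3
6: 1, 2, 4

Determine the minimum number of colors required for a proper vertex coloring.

1, 2, 6 are pairwise adjacent, so at least 3 colors are needed.
3 colors suffice: color a → {3, 6}; color b → {2, 4, 5}; color c → {0, 1}. Every edge joins two different colors.

3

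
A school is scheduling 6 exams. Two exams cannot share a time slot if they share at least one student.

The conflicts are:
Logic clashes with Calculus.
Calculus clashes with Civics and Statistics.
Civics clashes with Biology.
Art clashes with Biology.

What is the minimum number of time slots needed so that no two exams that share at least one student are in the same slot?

2

Calculus and Statistics conflict, so at least 2 time slots are needed.
2 time slots suffice: time slot 1 → {Calculus, Biology}; time slot 2 → {Logic, Civics, Art, Statistics}. No two conflicting exams share a time slot.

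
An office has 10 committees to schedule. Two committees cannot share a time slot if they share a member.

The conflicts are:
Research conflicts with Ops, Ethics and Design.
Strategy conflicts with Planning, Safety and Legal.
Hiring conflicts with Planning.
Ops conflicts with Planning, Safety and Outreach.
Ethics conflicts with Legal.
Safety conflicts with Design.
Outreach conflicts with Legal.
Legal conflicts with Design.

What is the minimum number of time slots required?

The cycle Outreach-Ops-Research-Design-Legal-Outreach has odd length 5, so it cannot be 2-colored; at least 3 time slots are needed.
3 time slots suffice: time slot 1 → {Hiring, Ops, Legal}; time slot 2 → {Research, Planning, Safety, Outreach}; time slot 3 → {Strategy, Ethics, Design}. No two conflicting committees share a time slot.

3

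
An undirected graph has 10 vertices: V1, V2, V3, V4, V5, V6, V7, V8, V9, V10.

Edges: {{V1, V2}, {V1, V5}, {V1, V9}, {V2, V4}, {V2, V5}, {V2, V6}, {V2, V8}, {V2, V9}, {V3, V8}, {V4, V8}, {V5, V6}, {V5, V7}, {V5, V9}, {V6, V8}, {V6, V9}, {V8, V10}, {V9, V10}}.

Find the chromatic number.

V2, V5, V6, V9 are mutually adjacent (a clique of size 4), so at least 4 colors are needed.
One proper 4-coloring: V1=yellow, V2=red, V3=red, V4=green, V5=green, V6=yellow, V7=red, V8=blue, V9=blue, V10=red. Each edge has distinct colors on its endpoints.

4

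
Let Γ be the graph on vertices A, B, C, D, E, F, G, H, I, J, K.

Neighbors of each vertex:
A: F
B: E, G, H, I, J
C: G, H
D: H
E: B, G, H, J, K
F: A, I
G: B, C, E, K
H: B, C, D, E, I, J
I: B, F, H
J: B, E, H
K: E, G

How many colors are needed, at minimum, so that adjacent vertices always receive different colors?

B, E, H, J form a clique, so at least 4 colors are needed.
One proper 4-coloring: A=2, B=2, C=2, D=2, E=3, F=1, G=1, H=1, I=3, J=4, K=2. No two adjacent vertices share a color.

4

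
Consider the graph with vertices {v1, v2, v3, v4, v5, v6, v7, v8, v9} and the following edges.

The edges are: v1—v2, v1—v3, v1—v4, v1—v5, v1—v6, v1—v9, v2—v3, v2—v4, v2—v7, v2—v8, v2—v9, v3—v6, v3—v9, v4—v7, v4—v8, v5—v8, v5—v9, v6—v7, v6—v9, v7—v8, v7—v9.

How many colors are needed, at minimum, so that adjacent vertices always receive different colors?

4

v2, v4, v7, v8 are mutually adjacent (a clique of size 4), so at least 4 colors are needed.
One proper 4-coloring: v1=1, v2=3, v3=4, v4=4, v5=3, v6=3, v7=1, v8=2, v9=2. Each edge has distinct colors on its endpoints.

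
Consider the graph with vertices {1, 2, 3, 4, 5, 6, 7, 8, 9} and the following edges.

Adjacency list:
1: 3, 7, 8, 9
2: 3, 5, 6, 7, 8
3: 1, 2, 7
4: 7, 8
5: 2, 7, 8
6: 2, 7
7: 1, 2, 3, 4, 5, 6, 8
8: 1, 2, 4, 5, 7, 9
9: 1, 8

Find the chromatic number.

4

2, 5, 7, 8 are pairwise adjacent (a clique of size 4), so at least 4 colors are needed.
4 colors suffice: color a → {7, 9}; color b → {3, 6, 8}; color c → {1, 2, 4}; color d → {5}. Every edge joins two different colors.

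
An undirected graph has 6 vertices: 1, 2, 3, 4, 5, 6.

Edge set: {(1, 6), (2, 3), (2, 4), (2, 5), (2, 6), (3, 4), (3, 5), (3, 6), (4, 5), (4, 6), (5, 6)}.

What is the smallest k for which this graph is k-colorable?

5

2, 3, 4, 5, 6 form a clique, so at least 5 colors are needed.
5 colors suffice: color a → {6}; color b → {1, 2}; color c → {3}; color d → {4}; color e → {5}. No two adjacent vertices share a color.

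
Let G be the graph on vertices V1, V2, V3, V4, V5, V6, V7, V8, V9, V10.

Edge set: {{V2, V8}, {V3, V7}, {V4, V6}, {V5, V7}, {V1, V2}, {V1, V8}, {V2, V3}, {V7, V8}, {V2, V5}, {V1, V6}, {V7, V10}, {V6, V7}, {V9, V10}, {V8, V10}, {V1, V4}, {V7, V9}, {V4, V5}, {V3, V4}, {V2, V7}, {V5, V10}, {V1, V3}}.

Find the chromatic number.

3

V2, V7, V8 are mutually adjacent, so at least 3 colors are needed.
A valid assignment using 3 colors: V1=red, V2=blue, V3=green, V4=blue, V5=green, V6=green, V7=red, V8=green, V9=green, V10=blue. Every edge joins two different colors.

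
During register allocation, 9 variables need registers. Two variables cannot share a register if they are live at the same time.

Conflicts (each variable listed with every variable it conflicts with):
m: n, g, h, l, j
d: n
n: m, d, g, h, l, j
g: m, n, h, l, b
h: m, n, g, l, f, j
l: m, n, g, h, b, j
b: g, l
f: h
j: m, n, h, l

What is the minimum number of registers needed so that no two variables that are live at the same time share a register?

5

m, n, g, h, l all conflict with each other, so at least 5 registers are needed.
5 registers suffice: register 1 → {d, h, b}; register 2 → {n, f}; register 3 → {l}; register 4 → {m}; register 5 → {g, j}. No two conflicting variables share a register.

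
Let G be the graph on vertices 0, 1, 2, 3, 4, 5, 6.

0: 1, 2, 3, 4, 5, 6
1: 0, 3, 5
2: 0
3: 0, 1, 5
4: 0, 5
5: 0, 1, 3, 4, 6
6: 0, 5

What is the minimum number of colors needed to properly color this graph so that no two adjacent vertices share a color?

0, 1, 3, 5 are mutually adjacent (a clique of size 4), so at least 4 colors are needed.
4 colors suffice: 0=red, 1=yellow, 2=blue, 3=green, 4=green, 5=blue, 6=green. Every edge joins two different colors.

4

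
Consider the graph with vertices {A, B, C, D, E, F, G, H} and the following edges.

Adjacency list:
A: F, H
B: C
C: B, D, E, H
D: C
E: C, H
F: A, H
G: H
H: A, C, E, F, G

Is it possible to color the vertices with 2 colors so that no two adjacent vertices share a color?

A, F, H form a triangle, so at least 3 colors are needed.
So 2 colors are not enough.

No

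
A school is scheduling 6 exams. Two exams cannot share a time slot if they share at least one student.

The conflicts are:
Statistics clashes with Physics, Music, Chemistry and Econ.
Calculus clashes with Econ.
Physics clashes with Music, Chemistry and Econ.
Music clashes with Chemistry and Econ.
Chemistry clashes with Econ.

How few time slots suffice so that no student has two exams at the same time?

Statistics, Physics, Music, Chemistry, Econ all conflict with each other, so at least 5 time slots are needed.
5 time slots suffice: time slot 1 → {Econ}; time slot 2 → {Calculus, Music}; time slot 3 → {Physics}; time slot 4 → {Statistics}; time slot 5 → {Chemistry}. Each listed conflict is separated.

5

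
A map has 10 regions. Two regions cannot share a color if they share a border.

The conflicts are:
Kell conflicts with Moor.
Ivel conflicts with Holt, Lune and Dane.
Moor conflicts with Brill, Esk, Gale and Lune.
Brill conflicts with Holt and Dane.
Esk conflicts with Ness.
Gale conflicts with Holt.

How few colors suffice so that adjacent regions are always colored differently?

3

The cycle Holt-Ivel-Lune-Moor-Brill-Holt has odd length 5, so it cannot be 2-colored; at least 3 colors are needed.
One proper 3-coloring: Kell=2, Ivel=2, Moor=1, Brill=2, Esk=2, Gale=2, Holt=1, Ness=1, Lune=3, Dane=1. Each listed conflict is separated.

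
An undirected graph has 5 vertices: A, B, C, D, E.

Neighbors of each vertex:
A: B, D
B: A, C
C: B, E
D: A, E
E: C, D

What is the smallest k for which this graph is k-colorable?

3

The cycle A-B-C-E-D-A has odd length 5, so it cannot be 2-colored; at least 3 colors are needed.
3 colors suffice: color red → {A, C}; color blue → {B, D}; color green → {E}. Every edge joins two different colors.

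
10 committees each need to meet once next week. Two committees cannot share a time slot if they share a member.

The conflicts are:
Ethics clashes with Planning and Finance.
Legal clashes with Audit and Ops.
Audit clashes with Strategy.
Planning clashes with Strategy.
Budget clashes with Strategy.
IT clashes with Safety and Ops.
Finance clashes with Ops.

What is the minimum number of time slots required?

The cycle Planning-Ethics-Finance-Ops-Legal-Audit-Strategy-Planning has odd length 7, so it cannot be 2-colored; at least 3 time slots are needed.
3 time slots suffice: Ethics=1, Legal=2, Audit=3, Planning=2, Budget=2, IT=2, Safety=1, Finance=2, Ops=1, Strategy=1. Each listed conflict is separated.

3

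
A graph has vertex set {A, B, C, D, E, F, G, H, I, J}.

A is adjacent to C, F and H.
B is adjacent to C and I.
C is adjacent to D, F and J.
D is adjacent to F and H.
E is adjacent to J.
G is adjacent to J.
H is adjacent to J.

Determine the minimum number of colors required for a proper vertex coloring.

C, D, F are pairwise adjacent, so at least 3 colors are needed.
3 colors suffice: color 1 → {C, E, G, H, I}; color 2 → {A, B, D, J}; color 3 → {F}. Every edge joins two different colors.

3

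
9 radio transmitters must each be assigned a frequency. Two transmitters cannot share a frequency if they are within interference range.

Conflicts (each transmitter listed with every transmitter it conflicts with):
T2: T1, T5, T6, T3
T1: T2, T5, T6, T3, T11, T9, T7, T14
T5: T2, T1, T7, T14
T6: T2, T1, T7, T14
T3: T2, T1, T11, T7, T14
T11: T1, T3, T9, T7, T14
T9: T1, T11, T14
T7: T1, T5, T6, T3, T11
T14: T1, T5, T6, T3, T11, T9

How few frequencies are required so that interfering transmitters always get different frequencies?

T1, T11, T9, T14 all conflict with each other, so at least 4 frequencies are needed.
4 frequencies suffice: frequency 1 → {T1}; frequency 2 → {T2, T7, T14}; frequency 3 → {T5, T6, T11}; frequency 4 → {T3, T9}. Every pair that conflicts lands in different frequencies.

4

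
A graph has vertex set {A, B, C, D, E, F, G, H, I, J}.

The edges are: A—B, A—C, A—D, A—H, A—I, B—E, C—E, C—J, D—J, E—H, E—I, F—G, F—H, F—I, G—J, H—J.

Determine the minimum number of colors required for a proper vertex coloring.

2

C and J are adjacent, so at least 2 colors are needed.
2 colors suffice: color red → {A, E, F, J}; color blue → {B, C, D, G, H, I}. Every edge joins two different colors.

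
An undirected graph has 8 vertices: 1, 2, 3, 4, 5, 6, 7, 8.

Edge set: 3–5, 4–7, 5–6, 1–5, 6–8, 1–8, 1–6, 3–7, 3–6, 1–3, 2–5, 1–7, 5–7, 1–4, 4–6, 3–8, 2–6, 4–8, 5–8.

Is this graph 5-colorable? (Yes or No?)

The chromatic number is 5. 1, 3, 5, 6, 8 form a clique, so at least 5 colors are needed.
5 colors suffice: color red → {6, 7}; color blue → {1, 2}; color green → {4, 5}; color yellow → {3}; color purple → {8}.
That is already a proper 5-coloring.

Yes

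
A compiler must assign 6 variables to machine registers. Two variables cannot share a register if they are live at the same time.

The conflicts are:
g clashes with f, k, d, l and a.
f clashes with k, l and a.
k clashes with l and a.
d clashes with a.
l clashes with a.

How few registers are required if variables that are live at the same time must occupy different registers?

5

g, f, k, l, a all conflict with each other, so at least 5 registers are needed.
5 registers suffice: register 1 → {a}; register 2 → {g}; register 3 → {d, l}; register 4 → {f}; register 5 → {k}. Every pair that conflicts lands in different registers.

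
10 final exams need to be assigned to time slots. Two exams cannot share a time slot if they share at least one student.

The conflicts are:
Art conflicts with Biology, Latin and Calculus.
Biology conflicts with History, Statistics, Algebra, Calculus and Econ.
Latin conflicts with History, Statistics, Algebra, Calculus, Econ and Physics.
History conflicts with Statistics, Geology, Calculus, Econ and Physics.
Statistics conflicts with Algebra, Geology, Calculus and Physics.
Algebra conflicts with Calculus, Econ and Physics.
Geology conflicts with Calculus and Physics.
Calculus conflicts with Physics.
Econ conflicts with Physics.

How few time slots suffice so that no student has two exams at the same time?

5

History, Statistics, Geology, Calculus, Physics all conflict with each other, so at least 5 time slots are needed.
5 time slots suffice: time slot 1 → {Calculus, Econ}; time slot 2 → {Art, History, Algebra}; time slot 3 → {Biology, Physics}; time slot 4 → {Statistics}; time slot 5 → {Latin, Geology}. Every pair that conflicts lands in different time slots.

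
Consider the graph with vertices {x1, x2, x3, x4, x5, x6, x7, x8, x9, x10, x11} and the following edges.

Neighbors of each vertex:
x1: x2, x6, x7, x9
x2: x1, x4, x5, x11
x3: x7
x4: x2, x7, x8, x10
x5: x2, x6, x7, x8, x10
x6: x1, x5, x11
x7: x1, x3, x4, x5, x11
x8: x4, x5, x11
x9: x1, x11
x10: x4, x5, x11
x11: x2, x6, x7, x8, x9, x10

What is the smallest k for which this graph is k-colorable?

2

x2 and x5 are adjacent, so at least 2 colors are needed.
A valid assignment using 2 colors: x1=red, x2=blue, x3=red, x4=red, x5=red, x6=blue, x7=blue, x8=blue, x9=blue, x10=blue, x11=red. No two adjacent vertices share a color.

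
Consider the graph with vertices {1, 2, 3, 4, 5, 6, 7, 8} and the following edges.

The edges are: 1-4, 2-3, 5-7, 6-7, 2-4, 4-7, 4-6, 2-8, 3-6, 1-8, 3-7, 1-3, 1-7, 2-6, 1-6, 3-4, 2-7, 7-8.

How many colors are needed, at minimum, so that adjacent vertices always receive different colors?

2, 3, 4, 6, 7 form a clique, so at least 5 colors are needed.
5 colors suffice: color a → {7}; color b → {1, 2, 5}; color c → {6, 8}; color d → {3}; color e → {4}. Every edge joins two different colors.

5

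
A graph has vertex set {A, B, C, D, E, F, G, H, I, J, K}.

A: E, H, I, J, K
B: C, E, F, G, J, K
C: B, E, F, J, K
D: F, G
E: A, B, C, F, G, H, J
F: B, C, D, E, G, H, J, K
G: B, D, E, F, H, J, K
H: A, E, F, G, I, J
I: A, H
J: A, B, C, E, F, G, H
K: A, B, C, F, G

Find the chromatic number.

B, E, F, G, J are pairwise adjacent (a clique of size 5), so at least 5 colors are needed.
5 colors suffice: color 1 → {A, F}; color 2 → {D, I, J, K}; color 3 → {C, G}; color 4 → {E}; color 5 → {B, H}. Each edge has distinct colors on its endpoints.

5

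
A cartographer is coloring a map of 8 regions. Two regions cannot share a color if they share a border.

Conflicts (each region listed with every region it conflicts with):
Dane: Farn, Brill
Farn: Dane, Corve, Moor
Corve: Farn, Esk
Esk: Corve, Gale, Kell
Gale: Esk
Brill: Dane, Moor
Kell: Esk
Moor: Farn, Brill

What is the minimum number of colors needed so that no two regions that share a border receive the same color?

2

Farn and Corve conflict, so at least 2 colors are needed.
2 colors suffice: color 1 → {Farn, Esk, Brill}; color 2 → {Dane, Corve, Gale, Kell, Moor}. Every pair that conflicts lands in different colors.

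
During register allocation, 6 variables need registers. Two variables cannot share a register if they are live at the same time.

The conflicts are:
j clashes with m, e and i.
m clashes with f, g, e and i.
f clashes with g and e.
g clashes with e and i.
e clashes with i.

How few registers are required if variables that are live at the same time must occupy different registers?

m, g, e, i are mutually in conflict, so at least 4 registers are needed.
4 registers suffice: j=4, m=1, f=3, g=4, e=2, i=3. No two conflicting variables share a register.

4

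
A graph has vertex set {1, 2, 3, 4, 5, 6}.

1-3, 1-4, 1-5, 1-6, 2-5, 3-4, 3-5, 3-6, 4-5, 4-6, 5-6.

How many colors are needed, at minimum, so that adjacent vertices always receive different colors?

5

1, 3, 4, 5, 6 are mutually adjacent (a clique of size 5), so at least 5 colors are needed.
5 colors suffice: color red → {5}; color blue → {2, 3}; color green → {4}; color yellow → {6}; color purple → {1}. Every edge joins two different colors.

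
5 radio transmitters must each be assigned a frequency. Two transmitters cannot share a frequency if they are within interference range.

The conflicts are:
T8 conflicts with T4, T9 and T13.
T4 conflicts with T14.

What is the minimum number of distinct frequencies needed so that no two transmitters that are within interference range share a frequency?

2

T8 and T13 conflict, so at least 2 frequencies are needed.
2 frequencies suffice: frequency 1 → {T8, T14}; frequency 2 → {T4, T9, T13}. Every pair that conflicts lands in different frequencies.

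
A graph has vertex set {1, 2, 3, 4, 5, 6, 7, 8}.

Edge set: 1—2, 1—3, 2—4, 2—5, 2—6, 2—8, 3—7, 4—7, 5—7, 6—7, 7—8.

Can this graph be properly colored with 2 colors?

No

The cycle 2-1-3-7-8-2 has odd length 5, so it cannot be 2-colored; at least 3 colors are needed.
So 2 colors are not enough.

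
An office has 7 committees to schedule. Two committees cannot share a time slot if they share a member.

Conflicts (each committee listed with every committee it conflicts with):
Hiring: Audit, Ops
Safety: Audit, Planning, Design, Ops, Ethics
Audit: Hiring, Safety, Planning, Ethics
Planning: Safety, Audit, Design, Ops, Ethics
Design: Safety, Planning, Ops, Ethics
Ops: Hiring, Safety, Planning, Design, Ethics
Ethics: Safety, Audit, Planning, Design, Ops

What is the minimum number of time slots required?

Safety, Planning, Design, Ops, Ethics pairwise conflict, so at least 5 time slots are needed.
5 time slots suffice: time slot 1 → {Hiring, Safety}; time slot 2 → {Ethics}; time slot 3 → {Planning}; time slot 4 → {Audit, Ops}; time slot 5 → {Design}. No two conflicting committees share a time slot.

5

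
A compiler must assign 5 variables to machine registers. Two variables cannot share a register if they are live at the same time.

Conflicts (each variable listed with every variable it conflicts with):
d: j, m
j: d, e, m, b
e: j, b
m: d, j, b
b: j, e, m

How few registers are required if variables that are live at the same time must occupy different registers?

j, e, b pairwise conflict, so at least 3 registers are needed.
A valid assignment using 3 registers: d=2, j=1, e=3, m=3, b=2. No two conflicting variables share a register.

3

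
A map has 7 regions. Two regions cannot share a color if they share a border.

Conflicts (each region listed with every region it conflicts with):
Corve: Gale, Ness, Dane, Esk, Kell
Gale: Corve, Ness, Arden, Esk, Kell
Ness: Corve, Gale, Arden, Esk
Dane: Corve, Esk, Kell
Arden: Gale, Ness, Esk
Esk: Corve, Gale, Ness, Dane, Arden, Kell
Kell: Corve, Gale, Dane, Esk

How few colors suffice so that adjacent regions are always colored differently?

Gale, Ness, Arden, Esk pairwise conflict, so at least 4 colors are needed.
4 colors suffice: color 1 → {Esk}; color 2 → {Gale, Dane}; color 3 → {Corve, Arden}; color 4 → {Ness, Kell}. Each listed conflict is separated.

4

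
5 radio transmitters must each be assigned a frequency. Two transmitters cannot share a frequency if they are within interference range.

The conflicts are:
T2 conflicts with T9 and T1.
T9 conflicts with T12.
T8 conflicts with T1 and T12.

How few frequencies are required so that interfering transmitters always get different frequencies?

3

The cycle T9-T12-T8-T1-T2-T9 has odd length 5, so it cannot be 2-colored; at least 3 frequencies are needed.
A valid assignment using 3 frequencies: T2=2, T9=1, T8=1, T1=3, T12=2. No two conflicting transmitters share a frequency.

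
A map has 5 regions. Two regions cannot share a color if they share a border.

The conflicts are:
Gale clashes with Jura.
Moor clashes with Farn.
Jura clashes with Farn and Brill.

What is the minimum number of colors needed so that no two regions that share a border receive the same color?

2

Gale and Jura conflict, so at least 2 colors are needed.
A valid assignment using 2 colors: Gale=2, Moor=1, Jura=1, Farn=2, Brill=2. Each listed conflict is separated.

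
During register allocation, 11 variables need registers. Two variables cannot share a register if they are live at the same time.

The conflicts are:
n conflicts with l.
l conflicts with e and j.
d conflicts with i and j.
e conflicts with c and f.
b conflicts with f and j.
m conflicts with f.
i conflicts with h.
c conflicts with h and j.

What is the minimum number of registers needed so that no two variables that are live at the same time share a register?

3

The cycle b-f-e-l-j-b has odd length 5, so it cannot be 2-colored; at least 3 registers are needed.
3 registers suffice: n=1, l=2, d=2, e=1, b=3, m=1, i=3, c=2, h=1, f=2, j=1. No two conflicting variables share a register.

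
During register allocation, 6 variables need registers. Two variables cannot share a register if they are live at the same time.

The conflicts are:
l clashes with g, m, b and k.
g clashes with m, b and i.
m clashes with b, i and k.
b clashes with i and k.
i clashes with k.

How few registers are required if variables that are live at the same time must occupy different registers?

m, b, i, k all conflict with each other, so at least 4 registers are needed.
4 registers suffice: register 1 → {b}; register 2 → {m}; register 3 → {l, i}; register 4 → {g, k}. Each listed conflict is separated.

4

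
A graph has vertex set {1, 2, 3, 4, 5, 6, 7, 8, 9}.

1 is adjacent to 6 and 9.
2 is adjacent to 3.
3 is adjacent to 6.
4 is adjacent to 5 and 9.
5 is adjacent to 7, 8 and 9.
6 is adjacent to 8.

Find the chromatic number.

4, 5, 9 are pairwise adjacent, so at least 3 colors are needed.
3 colors suffice: color red → {2, 5, 6}; color blue → {3, 7, 8, 9}; color green → {1, 4}. Every edge joins two different colors.

3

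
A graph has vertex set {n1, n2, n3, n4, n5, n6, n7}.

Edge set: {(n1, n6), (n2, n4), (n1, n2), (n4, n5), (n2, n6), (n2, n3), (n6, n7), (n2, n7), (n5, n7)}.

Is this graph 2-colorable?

No

n2, n6, n7 are mutually adjacent, so at least 3 colors are needed.
So 2 colors are not enough.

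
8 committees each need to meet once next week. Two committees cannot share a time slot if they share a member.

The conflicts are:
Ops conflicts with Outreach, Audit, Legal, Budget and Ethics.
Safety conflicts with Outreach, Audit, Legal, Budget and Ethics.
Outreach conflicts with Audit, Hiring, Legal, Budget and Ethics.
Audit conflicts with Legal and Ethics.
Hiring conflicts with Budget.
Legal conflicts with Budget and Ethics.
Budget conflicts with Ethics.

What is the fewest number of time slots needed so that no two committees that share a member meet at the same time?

5

Ops, Outreach, Audit, Legal, Ethics all conflict with each other, so at least 5 time slots are needed.
A valid assignment using 5 time slots: Ops=5, Safety=5, Outreach=1, Audit=4, Hiring=2, Legal=3, Budget=4, Ethics=2. Each listed conflict is separated.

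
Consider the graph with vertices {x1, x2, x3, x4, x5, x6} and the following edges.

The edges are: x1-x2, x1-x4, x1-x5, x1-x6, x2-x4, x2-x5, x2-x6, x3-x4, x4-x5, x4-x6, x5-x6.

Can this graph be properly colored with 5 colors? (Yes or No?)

Yes

The chromatic number is 5. x1, x2, x4, x5, x6 are mutually adjacent (a clique of size 5), so at least 5 colors are needed.
5 colors suffice: color 1 → {x4}; color 2 → {x3, x5}; color 3 → {x6}; color 4 → {x2}; color 5 → {x1}.
That is already a proper 5-coloring.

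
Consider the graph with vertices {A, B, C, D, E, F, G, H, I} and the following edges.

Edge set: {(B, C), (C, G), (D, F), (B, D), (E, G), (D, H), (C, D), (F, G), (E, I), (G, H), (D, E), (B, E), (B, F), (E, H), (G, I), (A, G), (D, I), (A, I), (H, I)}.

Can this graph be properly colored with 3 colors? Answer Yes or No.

E, G, H, I form a clique, so at least 4 colors are needed.
So 3 colors are not enough.

No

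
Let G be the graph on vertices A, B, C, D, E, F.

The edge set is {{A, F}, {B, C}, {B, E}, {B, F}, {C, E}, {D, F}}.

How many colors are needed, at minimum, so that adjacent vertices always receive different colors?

3

B, C, E are pairwise adjacent, so at least 3 colors are needed.
3 colors suffice: color 1 → {C, F}; color 2 → {A, B, D}; color 3 → {E}. Each edge has distinct colors on its endpoints.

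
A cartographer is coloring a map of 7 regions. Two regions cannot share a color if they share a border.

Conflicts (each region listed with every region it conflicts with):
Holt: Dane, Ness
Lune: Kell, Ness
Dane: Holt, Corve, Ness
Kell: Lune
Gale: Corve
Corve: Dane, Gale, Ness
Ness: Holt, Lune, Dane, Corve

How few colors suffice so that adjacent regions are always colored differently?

3

Dane, Corve, Ness are mutually in conflict, so at least 3 colors are needed.
3 colors suffice: color 1 → {Kell, Gale, Ness}; color 2 → {Lune, Dane}; color 3 → {Holt, Corve}. Each listed conflict is separated.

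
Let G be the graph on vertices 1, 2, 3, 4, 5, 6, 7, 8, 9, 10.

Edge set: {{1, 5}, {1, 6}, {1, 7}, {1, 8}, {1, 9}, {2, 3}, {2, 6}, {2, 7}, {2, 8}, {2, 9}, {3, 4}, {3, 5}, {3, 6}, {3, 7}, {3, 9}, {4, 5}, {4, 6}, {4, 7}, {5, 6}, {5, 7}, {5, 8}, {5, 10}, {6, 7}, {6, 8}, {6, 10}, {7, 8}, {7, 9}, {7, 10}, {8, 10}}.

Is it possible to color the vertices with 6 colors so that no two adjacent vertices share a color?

The chromatic number is 5. 3, 4, 5, 6, 7 form a clique, so at least 5 colors are needed.
A valid assignment using 5 colors: 1=purple, 2=green, 3=yellow, 4=purple, 5=green, 6=blue, 7=red, 8=yellow, 9=blue, 10=purple.
Since 6 ≥ 5, a proper 6-coloring certainly exists.

Yes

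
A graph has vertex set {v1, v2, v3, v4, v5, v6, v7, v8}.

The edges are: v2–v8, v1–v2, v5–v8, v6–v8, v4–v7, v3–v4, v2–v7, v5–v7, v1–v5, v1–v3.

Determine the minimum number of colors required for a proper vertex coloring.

The cycle v1-v2-v7-v4-v3-v1 has odd length 5, so it cannot be 2-colored; at least 3 colors are needed.
3 colors suffice: color 1 → {v1, v7, v8}; color 2 → {v2, v4, v5, v6}; color 3 → {v3}. No two adjacent vertices share a color.

3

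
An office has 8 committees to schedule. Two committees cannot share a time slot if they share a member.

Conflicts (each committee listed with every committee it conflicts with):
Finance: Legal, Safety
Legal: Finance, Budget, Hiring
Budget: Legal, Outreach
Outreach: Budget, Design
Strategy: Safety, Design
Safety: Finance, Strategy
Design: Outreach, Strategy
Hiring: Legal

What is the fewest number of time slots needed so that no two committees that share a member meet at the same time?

3

The cycle Budget-Outreach-Design-Strategy-Safety-Finance-Legal-Budget has odd length 7, so it cannot be 2-colored; at least 3 time slots are needed.
3 time slots suffice: time slot 1 → {Legal, Outreach, Strategy}; time slot 2 → {Finance, Budget, Design, Hiring}; time slot 3 → {Safety}. No two conflicting committees share a time slot.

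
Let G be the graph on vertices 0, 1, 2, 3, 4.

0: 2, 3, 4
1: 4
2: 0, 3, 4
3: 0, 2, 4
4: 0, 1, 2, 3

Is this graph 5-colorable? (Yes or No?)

Yes

The chromatic number is 4. 0, 2, 3, 4 form a clique, so at least 4 colors are needed.
One proper 4-coloring: 0=blue, 1=blue, 2=yellow, 3=green, 4=red.
Since 5 ≥ 4, a proper 5-coloring certainly exists.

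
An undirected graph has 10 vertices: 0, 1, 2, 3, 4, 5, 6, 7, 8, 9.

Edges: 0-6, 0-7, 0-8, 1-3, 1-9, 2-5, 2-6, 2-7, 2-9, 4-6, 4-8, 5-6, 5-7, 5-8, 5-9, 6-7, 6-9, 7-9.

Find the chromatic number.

2, 5, 6, 7, 9 form a clique, so at least 5 colors are needed.
5 colors suffice: color red → {1, 6, 8}; color blue → {0, 3, 4, 5}; color green → {9}; color yellow → {7}; color purple → {2}. Each edge has distinct colors on its endpoints.

5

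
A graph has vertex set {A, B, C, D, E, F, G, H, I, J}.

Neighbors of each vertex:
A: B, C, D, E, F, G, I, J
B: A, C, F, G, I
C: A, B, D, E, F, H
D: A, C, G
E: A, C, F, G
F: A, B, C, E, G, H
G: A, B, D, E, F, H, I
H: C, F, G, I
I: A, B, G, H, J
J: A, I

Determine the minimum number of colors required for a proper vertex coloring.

4

A, E, F, G are mutually adjacent (a clique of size 4), so at least 4 colors are needed.
4 colors suffice: color 1 → {A, H}; color 2 → {C, G, J}; color 3 → {D, F, I}; color 4 → {B, E}. Every edge joins two different colors.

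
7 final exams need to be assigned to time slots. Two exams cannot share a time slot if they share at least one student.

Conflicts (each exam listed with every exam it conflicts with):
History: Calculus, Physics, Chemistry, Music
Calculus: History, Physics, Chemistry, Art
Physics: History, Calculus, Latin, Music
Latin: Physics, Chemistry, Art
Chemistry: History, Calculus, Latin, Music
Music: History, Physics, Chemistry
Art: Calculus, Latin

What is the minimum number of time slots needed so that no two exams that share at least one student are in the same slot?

History, Calculus, Physics pairwise conflict, so at least 3 time slots are needed.
3 time slots suffice: time slot 1 → {Physics, Chemistry, Art}; time slot 2 → {History, Latin}; time slot 3 → {Calculus, Music}. Every pair that conflicts lands in different time slots.

3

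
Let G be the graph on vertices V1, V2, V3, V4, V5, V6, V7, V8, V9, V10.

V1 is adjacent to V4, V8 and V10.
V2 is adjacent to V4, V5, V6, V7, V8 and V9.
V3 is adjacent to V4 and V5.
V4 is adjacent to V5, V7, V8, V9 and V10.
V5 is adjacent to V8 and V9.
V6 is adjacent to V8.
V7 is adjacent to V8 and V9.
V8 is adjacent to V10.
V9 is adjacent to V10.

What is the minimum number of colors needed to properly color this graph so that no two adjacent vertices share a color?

V2, V4, V5, V8 are mutually adjacent (a clique of size 4), so at least 4 colors are needed.
A valid assignment using 4 colors: V1=Y, V2=G, V3=B, V4=R, V5=Y, V6=R, V7=Y, V8=B, V9=B, V10=G. No two adjacent vertices share a color.

4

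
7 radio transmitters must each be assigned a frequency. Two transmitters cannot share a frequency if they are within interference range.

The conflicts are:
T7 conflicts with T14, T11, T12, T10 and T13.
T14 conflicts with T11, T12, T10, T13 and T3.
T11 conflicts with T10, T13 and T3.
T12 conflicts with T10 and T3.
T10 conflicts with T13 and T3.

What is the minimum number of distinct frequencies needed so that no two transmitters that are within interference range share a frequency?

T7, T14, T11, T10, T13 all conflict with each other, so at least 5 frequencies are needed.
5 frequencies suffice: frequency 1 → {T14}; frequency 2 → {T10}; frequency 3 → {T11, T12}; frequency 4 → {T7, T3}; frequency 5 → {T13}. No two conflicting transmitters share a frequency.

5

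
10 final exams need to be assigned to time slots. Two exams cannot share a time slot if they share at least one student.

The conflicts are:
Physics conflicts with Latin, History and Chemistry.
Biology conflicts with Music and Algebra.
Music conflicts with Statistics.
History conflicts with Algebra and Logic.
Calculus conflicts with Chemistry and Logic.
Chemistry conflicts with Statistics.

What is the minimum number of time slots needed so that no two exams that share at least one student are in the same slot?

3

The cycle Logic-Calculus-Chemistry-Physics-History-Logic has odd length 5, so it cannot be 2-colored; at least 3 time slots are needed.
3 time slots suffice: time slot 1 → {Biology, Latin, History, Chemistry}; time slot 2 → {Physics, Algebra, Logic, Statistics}; time slot 3 → {Music, Calculus}. Every pair that conflicts lands in different time slots.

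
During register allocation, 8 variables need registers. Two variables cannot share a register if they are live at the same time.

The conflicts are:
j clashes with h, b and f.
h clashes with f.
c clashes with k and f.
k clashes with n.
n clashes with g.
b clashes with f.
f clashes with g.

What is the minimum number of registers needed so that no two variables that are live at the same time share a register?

3

j, h, f are mutually in conflict, so at least 3 registers are needed.
3 registers suffice: register 1 → {k, f}; register 2 → {j, c, n}; register 3 → {h, b, g}. Each listed conflict is separated.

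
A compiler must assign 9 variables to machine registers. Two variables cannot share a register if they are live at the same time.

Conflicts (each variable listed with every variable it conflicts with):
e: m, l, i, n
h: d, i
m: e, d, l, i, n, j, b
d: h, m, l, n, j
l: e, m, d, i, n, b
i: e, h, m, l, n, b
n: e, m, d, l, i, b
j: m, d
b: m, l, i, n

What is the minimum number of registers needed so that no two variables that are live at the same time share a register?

5

m, l, i, n, b are mutually in conflict, so at least 5 registers are needed.
5 registers suffice: register 1 → {h, m}; register 2 → {l, j}; register 3 → {d, i}; register 4 → {n}; register 5 → {e, b}. Every pair that conflicts lands in different registers.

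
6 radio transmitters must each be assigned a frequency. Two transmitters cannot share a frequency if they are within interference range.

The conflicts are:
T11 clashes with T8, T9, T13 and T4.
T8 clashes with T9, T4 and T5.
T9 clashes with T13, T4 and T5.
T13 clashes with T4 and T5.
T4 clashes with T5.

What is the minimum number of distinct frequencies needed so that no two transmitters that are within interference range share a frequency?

T11, T8, T9, T4 pairwise conflict, so at least 4 frequencies are needed.
4 frequencies suffice: frequency 1 → {T9}; frequency 2 → {T4}; frequency 3 → {T8, T13}; frequency 4 → {T11, T5}. Every pair that conflicts lands in different frequencies.

4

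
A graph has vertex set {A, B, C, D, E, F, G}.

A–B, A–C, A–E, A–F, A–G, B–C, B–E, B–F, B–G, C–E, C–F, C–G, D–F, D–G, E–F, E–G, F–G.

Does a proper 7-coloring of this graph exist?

The chromatic number is 6. A, B, C, E, F, G form a clique, so at least 6 colors are needed.
One proper 6-coloring: A=4, B=3, C=5, D=3, E=6, F=2, G=1.
Since 7 ≥ 6, a proper 7-coloring certainly exists.

Yes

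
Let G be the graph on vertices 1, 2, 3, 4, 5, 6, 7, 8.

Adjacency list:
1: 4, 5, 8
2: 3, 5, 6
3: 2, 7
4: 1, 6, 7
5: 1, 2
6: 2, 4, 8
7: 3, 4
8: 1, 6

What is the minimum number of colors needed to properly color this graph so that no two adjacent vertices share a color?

The cycle 4-1-5-2-6-4 has odd length 5, so it cannot be 2-colored; at least 3 colors are needed.
3 colors suffice: color a → {1, 2, 7}; color b → {3, 4, 5, 8}; color c → {6}. Each edge has distinct colors on its endpoints.

3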